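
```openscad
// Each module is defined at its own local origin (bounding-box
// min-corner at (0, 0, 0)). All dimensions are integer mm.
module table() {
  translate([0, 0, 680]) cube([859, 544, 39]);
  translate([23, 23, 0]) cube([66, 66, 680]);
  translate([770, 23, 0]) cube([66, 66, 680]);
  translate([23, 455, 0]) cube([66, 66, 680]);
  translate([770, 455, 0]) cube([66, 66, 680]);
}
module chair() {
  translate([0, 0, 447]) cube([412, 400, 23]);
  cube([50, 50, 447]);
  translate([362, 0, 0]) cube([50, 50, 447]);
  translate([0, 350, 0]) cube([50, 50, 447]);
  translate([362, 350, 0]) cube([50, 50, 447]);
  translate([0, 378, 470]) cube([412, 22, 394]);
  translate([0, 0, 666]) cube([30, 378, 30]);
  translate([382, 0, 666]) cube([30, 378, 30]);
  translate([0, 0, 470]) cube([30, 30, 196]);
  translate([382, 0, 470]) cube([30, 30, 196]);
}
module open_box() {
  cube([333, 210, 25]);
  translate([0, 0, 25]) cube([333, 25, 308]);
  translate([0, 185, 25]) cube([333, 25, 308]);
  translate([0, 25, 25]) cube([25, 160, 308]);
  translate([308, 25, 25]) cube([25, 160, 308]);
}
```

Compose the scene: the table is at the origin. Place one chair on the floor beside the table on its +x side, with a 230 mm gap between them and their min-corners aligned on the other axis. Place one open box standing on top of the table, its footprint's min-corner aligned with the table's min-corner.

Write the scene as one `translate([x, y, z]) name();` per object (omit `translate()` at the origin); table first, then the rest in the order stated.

table();
translate([1089, 0, 0]) chair();
translate([0, 0, 719]) open_box();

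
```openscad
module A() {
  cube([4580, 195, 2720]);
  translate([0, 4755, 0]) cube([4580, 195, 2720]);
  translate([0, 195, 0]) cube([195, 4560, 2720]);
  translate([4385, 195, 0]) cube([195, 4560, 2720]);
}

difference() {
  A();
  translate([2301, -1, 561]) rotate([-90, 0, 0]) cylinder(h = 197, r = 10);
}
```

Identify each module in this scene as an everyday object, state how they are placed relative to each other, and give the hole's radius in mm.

A is a house frame. The house frame has a circular hole through its front wall. The hole's radius is 10 mm.

The subtracted cylinder has r = 10 mm.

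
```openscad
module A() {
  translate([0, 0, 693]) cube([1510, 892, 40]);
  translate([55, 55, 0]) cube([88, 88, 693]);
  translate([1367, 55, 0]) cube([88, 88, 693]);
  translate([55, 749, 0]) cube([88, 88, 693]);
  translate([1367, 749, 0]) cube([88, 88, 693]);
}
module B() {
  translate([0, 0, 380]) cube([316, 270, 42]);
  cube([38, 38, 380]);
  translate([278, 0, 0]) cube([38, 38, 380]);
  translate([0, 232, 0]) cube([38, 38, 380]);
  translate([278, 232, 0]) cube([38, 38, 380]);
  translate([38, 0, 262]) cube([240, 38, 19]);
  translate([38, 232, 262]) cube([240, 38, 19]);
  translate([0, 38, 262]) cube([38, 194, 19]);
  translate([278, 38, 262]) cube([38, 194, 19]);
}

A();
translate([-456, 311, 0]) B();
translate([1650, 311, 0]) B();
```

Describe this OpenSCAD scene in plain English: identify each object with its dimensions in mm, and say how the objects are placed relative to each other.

A is a rectangular dining table. The top is 1510×892×40 mm with its upper surface at z = 733 mm. It stands on four 88×88 mm square legs, each inset 55 mm from the nearest pair of top edges, running from the floor to the underside of the top.

B is a simple wooden stool: a rectangular seat 316 mm (x) by 270 mm (y), 42 mm thick, top face at z = 422 mm, on four square legs, each 38×38 mm in cross-section. The legs rest on z = 0, each flush with a corner of the seat. Four stretchers, 38 mm wide and 19 mm tall, connect adjacent legs with their undersides at z = 262 mm, each running between the inner faces of the legs it joins and aligned with the legs' outer faces on the other axis.

Two stools sit around the table at the −x, +x sides.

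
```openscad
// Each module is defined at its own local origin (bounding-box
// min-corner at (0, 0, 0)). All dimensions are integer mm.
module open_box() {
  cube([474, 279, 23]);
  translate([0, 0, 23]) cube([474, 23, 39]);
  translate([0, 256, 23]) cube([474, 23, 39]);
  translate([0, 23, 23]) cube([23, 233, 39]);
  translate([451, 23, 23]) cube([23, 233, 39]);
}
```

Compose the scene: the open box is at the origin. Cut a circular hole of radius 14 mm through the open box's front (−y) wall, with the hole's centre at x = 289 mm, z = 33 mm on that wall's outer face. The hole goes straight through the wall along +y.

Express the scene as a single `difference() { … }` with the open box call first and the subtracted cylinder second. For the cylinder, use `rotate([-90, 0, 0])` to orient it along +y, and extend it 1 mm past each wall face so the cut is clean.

difference() {
  open_box();
  translate([289, -1, 33]) rotate([-90, 0, 0]) cylinder(h = 25, r = 14);
}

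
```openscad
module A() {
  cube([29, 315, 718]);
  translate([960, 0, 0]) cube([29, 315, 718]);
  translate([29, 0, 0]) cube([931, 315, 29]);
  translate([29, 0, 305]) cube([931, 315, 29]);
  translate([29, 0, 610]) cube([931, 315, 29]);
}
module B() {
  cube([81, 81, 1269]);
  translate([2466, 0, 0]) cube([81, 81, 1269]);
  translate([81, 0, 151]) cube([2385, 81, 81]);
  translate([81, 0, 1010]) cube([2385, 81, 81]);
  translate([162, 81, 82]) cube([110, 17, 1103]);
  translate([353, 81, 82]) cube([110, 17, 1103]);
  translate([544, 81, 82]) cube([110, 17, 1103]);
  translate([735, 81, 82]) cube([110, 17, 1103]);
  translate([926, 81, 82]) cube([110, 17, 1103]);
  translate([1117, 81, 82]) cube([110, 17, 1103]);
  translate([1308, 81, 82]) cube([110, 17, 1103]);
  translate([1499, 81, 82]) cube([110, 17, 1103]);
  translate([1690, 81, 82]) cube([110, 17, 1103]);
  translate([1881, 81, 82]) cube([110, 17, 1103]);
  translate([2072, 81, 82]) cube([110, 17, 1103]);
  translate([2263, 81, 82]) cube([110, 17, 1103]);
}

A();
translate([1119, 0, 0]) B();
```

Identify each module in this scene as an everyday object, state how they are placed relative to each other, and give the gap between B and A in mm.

The fence section's nearest face is 130 mm from the bookshelf's +x face.

A is a bookshelf. B is a fence section. The fence section is on the floor beside the bookshelf on its +x side. The gap between the fence section and the bookshelf is 130 mm.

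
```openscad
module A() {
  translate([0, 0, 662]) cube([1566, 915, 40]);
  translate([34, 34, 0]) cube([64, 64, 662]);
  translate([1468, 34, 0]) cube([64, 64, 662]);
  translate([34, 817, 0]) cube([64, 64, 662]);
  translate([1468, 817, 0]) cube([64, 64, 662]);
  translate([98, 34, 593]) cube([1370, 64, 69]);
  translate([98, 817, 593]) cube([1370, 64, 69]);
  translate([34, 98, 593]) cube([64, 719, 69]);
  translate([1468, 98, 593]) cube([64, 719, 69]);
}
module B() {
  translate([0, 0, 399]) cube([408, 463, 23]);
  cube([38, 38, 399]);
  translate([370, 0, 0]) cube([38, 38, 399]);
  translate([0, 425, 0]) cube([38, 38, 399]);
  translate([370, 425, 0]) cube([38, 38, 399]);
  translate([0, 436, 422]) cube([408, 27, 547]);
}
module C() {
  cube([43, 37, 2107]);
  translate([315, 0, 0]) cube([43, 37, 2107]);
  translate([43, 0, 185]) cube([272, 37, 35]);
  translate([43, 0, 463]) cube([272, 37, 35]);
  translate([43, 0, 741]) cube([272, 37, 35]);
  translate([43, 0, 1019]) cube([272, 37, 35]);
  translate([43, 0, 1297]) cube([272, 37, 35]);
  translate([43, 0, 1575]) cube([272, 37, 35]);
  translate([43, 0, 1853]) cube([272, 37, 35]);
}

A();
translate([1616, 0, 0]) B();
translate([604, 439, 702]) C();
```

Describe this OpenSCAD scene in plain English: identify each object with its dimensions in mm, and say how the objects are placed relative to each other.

A is a table: top 1566 mm (x) × 915 mm (y), 40 mm thick, upper face at z = 702 mm, on four 64×64 mm square legs, each inset 34 mm from the nearest pair of top edges, running from z = 0 to the bottom of the top. Four apron rails, 64 mm thick and 69 mm tall, run between adjacent legs with their top edges flush with the underside of the top and their outer faces flush with the legs' outer faces.

B is a chair: 408×463 mm seat, 23 mm thick, top at z = 422 mm, on four 38 mm square corner legs flush with the seat edges. A 27 mm thick backrest slab spans the full seat width, extending 547 mm above the seat top, its back face flush with the seat's +y edge.

C is a straight ladder. Two 43×37 mm vertical rails, 2107 mm tall, stand 358 mm apart (outside-to-outside) with their front faces coplanar on the −y side. 7 rungs, each 37 mm deep and 35 mm tall, span between the inner faces of the rails, front faces flush with the rails. The lowest rung's underside is at z = 185 mm and rungs are spaced 278 mm apart (underside to underside).

The chair is on the floor beside the table on its +x side. The ladder is on top of the table, centred.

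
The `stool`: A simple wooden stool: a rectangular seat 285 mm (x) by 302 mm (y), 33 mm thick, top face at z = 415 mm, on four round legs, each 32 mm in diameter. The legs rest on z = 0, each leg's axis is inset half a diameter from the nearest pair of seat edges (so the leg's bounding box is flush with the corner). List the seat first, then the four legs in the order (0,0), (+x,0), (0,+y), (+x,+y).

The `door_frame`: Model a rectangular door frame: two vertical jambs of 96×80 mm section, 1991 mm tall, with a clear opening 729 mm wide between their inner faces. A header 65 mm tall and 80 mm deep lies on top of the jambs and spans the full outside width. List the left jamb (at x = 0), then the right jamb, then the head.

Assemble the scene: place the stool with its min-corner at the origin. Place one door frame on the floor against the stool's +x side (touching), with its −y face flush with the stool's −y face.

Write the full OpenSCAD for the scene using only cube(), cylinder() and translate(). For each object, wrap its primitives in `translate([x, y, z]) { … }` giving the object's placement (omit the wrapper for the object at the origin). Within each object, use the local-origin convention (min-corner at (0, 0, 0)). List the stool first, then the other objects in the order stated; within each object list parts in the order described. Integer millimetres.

translate([0, 0, 382]) cube([285, 302, 33]);
translate([16, 16, 0]) cylinder(h = 382, r = 16);
translate([269, 16, 0]) cylinder(h = 382, r = 16);
translate([16, 286, 0]) cylinder(h = 382, r = 16);
translate([269, 286, 0]) cylinder(h = 382, r = 16);
translate([285, 0, 0]) {
  cube([96, 80, 1991]);
  translate([825, 0, 0]) cube([96, 80, 1991]);
  translate([0, 0, 1991]) cube([921, 80, 65]);
}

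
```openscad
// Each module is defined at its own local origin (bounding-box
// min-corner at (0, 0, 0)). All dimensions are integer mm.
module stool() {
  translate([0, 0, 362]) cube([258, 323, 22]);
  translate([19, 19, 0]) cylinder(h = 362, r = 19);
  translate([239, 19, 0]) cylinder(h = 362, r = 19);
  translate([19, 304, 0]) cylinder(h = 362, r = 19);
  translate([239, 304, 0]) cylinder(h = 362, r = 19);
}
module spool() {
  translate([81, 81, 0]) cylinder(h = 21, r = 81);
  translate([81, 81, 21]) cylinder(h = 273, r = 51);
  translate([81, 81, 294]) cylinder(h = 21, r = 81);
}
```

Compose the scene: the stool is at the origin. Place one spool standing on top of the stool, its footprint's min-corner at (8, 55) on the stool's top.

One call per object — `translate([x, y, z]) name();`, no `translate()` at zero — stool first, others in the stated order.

stool();
translate([8, 55, 384]) spool();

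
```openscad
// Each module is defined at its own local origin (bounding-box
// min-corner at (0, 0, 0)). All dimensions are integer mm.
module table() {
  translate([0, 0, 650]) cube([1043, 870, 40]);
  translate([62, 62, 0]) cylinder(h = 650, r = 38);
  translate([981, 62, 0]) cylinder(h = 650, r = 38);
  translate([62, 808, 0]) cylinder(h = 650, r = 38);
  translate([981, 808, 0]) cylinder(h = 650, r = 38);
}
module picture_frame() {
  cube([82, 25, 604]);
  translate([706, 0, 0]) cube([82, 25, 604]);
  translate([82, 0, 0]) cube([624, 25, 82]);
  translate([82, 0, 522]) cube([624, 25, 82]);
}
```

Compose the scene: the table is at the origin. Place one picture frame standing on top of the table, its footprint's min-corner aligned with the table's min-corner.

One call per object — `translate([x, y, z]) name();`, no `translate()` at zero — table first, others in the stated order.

table();
translate([0, 0, 690]) picture_frame();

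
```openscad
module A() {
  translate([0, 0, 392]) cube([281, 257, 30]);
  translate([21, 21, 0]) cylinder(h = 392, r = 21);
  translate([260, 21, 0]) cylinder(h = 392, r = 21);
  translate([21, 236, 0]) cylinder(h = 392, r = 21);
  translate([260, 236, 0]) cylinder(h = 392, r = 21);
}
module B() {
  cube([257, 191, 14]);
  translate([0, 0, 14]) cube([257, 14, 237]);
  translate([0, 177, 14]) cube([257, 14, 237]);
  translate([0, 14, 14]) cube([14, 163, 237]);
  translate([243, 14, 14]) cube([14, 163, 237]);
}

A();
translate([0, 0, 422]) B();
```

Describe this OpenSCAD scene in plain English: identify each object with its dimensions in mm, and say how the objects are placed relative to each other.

A is a four-legged stool. The seat is 281×257 mm, 30 mm thick, top at z = 422 mm. It stands on four round legs, each 42 mm in diameter, from z = 0 to the seat underside, each leg's axis is inset half a diameter from the nearest pair of seat edges (so the leg's bounding box is flush with the corner).

B is an open storage box with external size 257×191×251 mm and wall thickness 14 mm (the base is also 14 mm thick). The base covers the whole footprint; the four walls stand on the base, with the y-facing walls full-width and the x-facing walls fitting between their inner faces.

The open box is on top of the stool.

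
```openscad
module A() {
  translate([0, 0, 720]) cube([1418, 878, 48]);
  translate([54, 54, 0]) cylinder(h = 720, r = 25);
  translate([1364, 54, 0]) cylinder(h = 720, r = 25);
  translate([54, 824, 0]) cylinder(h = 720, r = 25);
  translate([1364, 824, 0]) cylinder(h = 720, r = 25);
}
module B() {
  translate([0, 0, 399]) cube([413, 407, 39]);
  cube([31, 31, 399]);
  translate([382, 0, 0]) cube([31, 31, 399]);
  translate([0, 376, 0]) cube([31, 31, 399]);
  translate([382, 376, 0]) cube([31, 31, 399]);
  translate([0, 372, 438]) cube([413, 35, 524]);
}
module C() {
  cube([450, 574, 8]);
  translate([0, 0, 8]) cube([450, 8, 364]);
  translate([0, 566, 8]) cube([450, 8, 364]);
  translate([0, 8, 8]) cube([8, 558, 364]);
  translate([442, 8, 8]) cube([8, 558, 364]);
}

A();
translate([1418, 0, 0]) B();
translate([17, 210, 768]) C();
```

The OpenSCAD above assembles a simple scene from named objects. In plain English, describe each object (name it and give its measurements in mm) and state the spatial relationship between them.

A is a table with a 1418×878 mm rectangular top, 48 mm thick, top surface at z = 768 mm, supported by four round legs of 50 mm diameter, each leg's bounding box inset 29 mm from the nearest pair of top edges, running from the floor.

B is a chair: 413×407 mm seat, 39 mm thick, top at z = 438 mm, on four 31 mm square corner legs flush with the seat edges. A 35 mm thick backrest slab spans the full seat width, extending 524 mm above the seat top, its back face flush with the seat's +y edge.

C is an open-topped rectangular box: outside dimensions 450×574×372 mm, with a uniform wall and base thickness of 8 mm. The base is a full 450×574 slab on the floor; four walls sit on top of the base. The front and back walls (the −y and +y sides) span the full width; the two side walls fit between them.

The chair is against the table's +x side, with their −y faces flush. The open box is on top of the table.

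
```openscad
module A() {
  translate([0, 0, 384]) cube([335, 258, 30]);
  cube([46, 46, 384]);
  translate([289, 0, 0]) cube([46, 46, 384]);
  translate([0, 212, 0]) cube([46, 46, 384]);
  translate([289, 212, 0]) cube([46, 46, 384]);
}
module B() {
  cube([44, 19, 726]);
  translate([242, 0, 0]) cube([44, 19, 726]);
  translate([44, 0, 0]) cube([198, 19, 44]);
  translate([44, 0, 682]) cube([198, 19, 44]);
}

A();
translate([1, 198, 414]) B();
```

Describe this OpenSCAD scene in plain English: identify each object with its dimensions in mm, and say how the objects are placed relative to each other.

A is a simple wooden stool: a rectangular seat 335 mm (x) by 258 mm (y), 30 mm thick, top face at z = 414 mm, on four square legs, each 46×46 mm in cross-section. The legs rest on z = 0, each flush with a corner of the seat.

B is a rectangular picture frame lying in the x–z plane (depth along y). The opening is 198 mm wide (x) by 638 mm tall (z), surrounded by a border 44 mm wide on all four sides. The frame is 19 mm deep and is made of two full-height vertical stiles with two horizontal rails fitted between them.

The picture frame is on top of the stool.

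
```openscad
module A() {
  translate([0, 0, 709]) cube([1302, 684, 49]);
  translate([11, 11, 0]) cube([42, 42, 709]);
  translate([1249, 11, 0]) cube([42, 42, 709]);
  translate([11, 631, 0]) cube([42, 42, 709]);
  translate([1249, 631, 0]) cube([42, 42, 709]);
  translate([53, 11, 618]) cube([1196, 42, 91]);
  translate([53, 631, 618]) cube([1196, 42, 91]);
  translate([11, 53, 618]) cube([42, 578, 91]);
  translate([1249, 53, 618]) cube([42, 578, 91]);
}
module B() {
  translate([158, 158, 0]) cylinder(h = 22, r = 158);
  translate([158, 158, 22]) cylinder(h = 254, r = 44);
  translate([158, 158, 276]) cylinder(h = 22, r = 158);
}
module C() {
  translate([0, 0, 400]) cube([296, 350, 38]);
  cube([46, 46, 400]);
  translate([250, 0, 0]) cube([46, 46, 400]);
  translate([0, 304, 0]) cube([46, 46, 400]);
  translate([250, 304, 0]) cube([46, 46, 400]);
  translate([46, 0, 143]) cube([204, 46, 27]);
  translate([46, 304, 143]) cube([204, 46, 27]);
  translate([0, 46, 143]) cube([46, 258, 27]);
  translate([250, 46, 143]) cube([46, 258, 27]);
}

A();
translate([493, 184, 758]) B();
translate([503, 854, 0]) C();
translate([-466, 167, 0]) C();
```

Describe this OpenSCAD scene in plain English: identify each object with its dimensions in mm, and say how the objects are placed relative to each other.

A is a table with a 1302×684 mm rectangular top, 49 mm thick, top surface at z = 758 mm, supported by four 42×42 mm square legs, each inset 11 mm from the nearest pair of top edges, running from the floor. Four apron rails, 42 mm thick and 91 mm tall, run between adjacent legs with their top edges flush with the underside of the top and their outer faces flush with the legs' outer faces.

B is a spool: two coaxial disc flanges of radius 158 mm and thickness 22 mm, joined by a core cylinder of radius 44 mm and height 254 mm. The lower flange rests on z = 0 and the three cylinders share a vertical axis.

C is a simple wooden stool: a rectangular seat 296 mm (x) by 350 mm (y), 38 mm thick, top face at z = 438 mm, on four square legs, each 46×46 mm in cross-section. The legs rest on z = 0, each flush with a corner of the seat. Four stretchers, 46 mm wide and 27 mm tall, connect adjacent legs with their undersides at z = 143 mm, each running between the inner faces of the legs it joins and aligned with the legs' outer faces on the other axis.

The spool is on top of the table, centred. Two stools sit around the table at the +y, −x sides.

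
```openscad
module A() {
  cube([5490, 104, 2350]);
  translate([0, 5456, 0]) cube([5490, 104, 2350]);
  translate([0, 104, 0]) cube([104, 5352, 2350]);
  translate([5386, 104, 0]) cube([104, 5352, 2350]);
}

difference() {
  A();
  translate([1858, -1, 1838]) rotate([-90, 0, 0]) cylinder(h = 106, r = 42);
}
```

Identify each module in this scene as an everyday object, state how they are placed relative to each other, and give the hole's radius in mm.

A is a house frame. The house frame has a circular hole through its front wall. The hole's radius is 42 mm.

The subtracted cylinder has r = 42 mm.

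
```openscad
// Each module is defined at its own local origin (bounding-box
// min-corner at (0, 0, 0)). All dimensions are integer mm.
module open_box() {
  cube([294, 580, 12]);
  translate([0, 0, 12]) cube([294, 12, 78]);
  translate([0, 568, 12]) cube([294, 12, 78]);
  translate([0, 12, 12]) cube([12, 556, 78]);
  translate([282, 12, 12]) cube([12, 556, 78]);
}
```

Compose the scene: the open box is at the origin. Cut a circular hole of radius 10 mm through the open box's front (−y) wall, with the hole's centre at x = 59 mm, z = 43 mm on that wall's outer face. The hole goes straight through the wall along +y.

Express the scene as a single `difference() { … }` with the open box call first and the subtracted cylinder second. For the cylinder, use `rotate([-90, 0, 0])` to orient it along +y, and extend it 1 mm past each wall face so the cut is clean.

difference() {
  open_box();
  translate([59, -1, 43]) rotate([-90, 0, 0]) cylinder(h = 14, r = 10);
}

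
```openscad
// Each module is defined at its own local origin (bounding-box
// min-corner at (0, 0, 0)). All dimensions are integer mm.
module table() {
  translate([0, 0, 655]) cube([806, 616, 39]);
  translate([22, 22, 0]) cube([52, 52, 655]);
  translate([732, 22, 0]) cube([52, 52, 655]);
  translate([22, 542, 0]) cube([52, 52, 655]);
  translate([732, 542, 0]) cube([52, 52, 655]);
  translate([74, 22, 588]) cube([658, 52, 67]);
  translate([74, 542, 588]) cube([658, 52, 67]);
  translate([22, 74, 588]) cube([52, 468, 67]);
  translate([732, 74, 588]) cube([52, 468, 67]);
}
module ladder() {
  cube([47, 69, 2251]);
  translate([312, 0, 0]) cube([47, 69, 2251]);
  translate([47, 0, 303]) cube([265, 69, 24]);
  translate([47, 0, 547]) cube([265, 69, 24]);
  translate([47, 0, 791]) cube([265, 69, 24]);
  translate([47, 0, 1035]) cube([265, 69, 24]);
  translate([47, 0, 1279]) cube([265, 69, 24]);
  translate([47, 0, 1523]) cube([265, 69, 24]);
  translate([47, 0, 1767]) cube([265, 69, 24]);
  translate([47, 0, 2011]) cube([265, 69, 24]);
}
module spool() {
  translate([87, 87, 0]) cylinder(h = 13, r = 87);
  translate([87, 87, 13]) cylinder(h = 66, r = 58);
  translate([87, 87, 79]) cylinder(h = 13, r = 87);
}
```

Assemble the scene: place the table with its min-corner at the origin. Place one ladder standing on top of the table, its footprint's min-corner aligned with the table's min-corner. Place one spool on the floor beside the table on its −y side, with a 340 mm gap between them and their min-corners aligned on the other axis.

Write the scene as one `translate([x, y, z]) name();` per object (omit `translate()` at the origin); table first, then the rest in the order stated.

table();
translate([0, 0, 694]) ladder();
translate([0, -514, 0]) spool();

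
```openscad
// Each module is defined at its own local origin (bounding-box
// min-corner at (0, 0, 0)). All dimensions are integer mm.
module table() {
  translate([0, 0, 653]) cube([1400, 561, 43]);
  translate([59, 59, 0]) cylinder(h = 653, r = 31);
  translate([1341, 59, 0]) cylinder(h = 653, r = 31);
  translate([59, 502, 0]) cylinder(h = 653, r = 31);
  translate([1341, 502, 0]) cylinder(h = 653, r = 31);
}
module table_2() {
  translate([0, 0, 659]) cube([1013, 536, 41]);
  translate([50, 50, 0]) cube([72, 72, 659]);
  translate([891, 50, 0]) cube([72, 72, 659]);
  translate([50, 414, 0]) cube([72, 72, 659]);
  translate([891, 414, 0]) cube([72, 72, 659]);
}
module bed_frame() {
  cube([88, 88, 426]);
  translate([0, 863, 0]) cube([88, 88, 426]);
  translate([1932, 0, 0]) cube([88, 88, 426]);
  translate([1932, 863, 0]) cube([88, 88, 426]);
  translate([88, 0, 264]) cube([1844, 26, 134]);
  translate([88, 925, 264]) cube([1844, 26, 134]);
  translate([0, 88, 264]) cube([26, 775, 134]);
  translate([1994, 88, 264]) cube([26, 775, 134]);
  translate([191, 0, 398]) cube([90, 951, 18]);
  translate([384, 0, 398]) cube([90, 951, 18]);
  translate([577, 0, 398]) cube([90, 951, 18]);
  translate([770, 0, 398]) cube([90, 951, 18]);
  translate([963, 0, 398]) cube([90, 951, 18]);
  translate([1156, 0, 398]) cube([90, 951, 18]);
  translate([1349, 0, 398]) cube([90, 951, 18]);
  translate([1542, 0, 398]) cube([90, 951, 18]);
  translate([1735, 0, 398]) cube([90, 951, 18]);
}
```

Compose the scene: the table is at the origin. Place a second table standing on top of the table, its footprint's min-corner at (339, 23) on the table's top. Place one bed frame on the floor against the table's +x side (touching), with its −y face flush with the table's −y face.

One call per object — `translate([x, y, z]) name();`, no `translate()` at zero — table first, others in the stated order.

table();
translate([339, 23, 696]) table_2();
translate([1400, 0, 0]) bed_frame();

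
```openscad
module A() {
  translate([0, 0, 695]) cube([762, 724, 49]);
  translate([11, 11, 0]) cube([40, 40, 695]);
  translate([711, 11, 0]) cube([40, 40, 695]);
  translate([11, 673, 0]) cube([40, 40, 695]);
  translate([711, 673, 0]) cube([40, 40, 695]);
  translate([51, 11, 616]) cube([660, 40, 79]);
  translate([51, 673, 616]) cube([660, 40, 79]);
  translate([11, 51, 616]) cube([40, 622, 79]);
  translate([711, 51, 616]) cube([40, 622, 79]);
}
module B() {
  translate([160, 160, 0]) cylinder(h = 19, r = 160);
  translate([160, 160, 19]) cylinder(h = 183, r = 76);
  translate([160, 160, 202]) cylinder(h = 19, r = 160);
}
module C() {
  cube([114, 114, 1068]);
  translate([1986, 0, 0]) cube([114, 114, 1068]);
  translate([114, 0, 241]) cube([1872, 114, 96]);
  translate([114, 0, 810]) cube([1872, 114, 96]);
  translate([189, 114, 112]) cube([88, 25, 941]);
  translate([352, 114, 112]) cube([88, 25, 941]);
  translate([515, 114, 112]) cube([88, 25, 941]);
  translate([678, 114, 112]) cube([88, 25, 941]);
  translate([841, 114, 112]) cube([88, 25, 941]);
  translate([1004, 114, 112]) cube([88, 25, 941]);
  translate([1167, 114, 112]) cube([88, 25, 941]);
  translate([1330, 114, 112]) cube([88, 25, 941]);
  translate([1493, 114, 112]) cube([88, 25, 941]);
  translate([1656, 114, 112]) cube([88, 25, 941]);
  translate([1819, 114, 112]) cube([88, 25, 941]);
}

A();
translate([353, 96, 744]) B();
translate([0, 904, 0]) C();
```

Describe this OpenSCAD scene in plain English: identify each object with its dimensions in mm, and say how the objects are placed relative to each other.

A is a table: top 762 mm (x) × 724 mm (y), 49 mm thick, upper face at z = 744 mm, on four 40×40 mm square legs, each inset 11 mm from the nearest pair of top edges, running from z = 0 to the bottom of the top. Four apron rails, 40 mm thick and 79 mm tall, run between adjacent legs with their top edges flush with the underside of the top and their outer faces flush with the legs' outer faces.

B is a spool: two coaxial disc flanges of radius 160 mm and thickness 19 mm, joined by a core cylinder of radius 76 mm and height 183 mm. The lower flange rests on z = 0 and the three cylinders share a vertical axis.

C is a fence section. Two 114×114 mm posts, 1068 mm tall, stand on the floor with a clear span of 1872 mm between their inner faces. Two horizontal rails of 114×96 mm section span the gap between the posts with their undersides at z = 241 mm and z = 810 mm, flush with the posts' −y face. 11 pickets, each 88 mm wide, 25 mm thick and 941 mm tall, are fixed to the +y face of the rails with their bottoms at z = 112 mm, evenly spaced across the span with equal gaps (rounded down to the nearest mm) at the −x end and between each pair — any rounding remainder accumulates at the +x end.

The spool is on top of the table. The fence section is on the floor beside the table on its +y side.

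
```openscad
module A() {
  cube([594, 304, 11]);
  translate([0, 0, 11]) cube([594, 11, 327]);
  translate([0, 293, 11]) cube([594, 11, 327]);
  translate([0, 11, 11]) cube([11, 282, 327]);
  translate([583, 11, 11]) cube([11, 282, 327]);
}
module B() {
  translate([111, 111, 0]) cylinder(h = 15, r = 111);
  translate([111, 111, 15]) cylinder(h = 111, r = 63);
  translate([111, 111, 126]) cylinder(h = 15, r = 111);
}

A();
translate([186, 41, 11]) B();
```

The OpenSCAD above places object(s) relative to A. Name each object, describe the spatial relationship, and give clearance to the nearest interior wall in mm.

A is an open box. B is a spool. The spool sits inside the open box, centred. The clearance to the nearest interior wall is 30 mm.

Clearances: x = 175, y = 30; minimum 30 mm.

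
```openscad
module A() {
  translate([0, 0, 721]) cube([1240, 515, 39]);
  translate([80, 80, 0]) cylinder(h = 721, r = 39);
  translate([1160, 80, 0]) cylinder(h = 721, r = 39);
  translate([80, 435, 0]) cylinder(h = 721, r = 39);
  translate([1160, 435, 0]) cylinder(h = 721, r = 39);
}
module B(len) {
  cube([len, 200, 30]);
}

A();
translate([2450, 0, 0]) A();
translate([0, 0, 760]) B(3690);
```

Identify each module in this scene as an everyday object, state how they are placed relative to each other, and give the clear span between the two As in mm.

A is a table. B is a beam. A beam spans the tops of two tables. The clear span between the two tables is 1210 mm.

Second table starts at x = 2450; first ends at x = 1240; clear span = 2450 − 1240 = 1210 mm.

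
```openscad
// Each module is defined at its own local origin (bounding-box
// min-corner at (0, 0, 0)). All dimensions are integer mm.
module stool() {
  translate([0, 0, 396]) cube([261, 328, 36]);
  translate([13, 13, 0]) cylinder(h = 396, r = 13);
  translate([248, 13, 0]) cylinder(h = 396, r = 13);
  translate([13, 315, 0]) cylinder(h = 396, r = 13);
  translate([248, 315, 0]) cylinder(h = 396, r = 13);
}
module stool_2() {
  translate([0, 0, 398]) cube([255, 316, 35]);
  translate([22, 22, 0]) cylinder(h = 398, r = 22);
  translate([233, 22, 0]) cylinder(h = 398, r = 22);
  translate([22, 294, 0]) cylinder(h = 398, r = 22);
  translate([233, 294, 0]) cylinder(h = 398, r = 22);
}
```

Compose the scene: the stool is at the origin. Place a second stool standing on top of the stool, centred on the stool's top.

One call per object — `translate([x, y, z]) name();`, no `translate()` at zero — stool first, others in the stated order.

stool();
translate([3, 6, 432]) stool_2();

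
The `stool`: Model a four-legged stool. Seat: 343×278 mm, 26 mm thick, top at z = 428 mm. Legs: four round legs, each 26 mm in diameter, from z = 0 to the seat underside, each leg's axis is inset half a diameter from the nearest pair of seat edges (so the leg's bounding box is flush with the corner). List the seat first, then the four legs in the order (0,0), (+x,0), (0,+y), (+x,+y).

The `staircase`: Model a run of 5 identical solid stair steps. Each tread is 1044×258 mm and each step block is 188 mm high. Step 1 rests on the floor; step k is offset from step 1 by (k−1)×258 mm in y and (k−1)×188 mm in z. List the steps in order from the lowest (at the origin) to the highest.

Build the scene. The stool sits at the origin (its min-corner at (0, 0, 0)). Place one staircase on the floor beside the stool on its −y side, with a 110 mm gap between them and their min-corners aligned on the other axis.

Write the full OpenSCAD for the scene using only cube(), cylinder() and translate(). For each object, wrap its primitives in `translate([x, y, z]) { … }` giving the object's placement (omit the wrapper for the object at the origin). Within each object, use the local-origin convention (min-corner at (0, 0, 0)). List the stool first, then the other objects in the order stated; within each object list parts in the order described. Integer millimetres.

translate([0, 0, 402]) cube([343, 278, 26]);
translate([13, 13, 0]) cylinder(h = 402, r = 13);
translate([330, 13, 0]) cylinder(h = 402, r = 13);
translate([13, 265, 0]) cylinder(h = 402, r = 13);
translate([330, 265, 0]) cylinder(h = 402, r = 13);
translate([0, -1400, 0]) {
  cube([1044, 258, 188]);
  translate([0, 258, 188]) cube([1044, 258, 188]);
  translate([0, 516, 376]) cube([1044, 258, 188]);
  translate([0, 774, 564]) cube([1044, 258, 188]);
  translate([0, 1032, 752]) cube([1044, 258, 188]);
}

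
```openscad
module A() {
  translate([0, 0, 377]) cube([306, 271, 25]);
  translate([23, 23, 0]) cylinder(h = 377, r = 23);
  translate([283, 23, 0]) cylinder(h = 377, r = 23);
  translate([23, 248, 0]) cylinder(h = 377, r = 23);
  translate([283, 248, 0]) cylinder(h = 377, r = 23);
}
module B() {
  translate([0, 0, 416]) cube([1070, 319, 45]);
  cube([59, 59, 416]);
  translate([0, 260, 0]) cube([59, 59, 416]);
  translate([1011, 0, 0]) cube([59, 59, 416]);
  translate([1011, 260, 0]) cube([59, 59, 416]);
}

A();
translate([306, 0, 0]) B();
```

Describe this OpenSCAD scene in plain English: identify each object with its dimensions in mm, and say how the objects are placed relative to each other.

A is a four-legged stool. The seat is a 306×271×25 mm slab whose top surface is at z = 402 mm; four round legs, each 46 mm in diameter, run from the floor (z = 0) to the underside of the seat, each leg's axis is inset half a diameter from the nearest pair of seat edges (so the leg's bounding box is flush with the corner).

B is a bench: a 1070×319 mm seat slab, 45 mm thick, top at z = 461 mm, on four 59×59 mm square legs flush with the seat corners and standing on z = 0.

The bench is against the stool's +x side, with their −y faces flush.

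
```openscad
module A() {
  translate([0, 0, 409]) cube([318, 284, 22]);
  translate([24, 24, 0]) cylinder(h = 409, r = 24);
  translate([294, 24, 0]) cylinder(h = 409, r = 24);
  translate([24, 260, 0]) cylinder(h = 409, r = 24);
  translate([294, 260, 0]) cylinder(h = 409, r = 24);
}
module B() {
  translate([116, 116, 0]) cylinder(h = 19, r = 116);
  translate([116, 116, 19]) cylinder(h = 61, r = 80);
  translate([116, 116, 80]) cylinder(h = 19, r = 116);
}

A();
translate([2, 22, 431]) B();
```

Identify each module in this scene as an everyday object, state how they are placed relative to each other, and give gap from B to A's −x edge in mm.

The spool's min-x is at 2; the stool's min-x is 0; gap = 2 mm.

A is a stool. B is a spool. The spool is on top of the stool. The gap from the spool to the stool's −x edge is 2 mm.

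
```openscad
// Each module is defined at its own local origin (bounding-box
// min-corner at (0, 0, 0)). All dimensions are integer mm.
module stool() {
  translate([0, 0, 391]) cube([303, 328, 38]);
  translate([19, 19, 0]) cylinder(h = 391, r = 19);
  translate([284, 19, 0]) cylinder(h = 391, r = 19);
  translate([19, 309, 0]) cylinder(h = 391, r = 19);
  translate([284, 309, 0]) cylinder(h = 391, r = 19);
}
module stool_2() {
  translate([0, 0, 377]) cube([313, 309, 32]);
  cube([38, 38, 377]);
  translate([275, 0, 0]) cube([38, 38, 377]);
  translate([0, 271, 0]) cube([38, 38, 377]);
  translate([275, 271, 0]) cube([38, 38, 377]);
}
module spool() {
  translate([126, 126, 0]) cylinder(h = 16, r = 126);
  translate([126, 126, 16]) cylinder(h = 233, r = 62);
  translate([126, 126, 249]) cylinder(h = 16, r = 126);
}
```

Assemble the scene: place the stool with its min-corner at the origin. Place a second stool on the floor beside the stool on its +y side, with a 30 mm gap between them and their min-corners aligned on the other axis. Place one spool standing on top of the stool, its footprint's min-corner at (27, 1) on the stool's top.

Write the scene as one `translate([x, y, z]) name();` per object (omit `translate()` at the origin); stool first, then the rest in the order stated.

stool();
translate([0, 358, 0]) stool_2();
translate([27, 1, 429]) spool();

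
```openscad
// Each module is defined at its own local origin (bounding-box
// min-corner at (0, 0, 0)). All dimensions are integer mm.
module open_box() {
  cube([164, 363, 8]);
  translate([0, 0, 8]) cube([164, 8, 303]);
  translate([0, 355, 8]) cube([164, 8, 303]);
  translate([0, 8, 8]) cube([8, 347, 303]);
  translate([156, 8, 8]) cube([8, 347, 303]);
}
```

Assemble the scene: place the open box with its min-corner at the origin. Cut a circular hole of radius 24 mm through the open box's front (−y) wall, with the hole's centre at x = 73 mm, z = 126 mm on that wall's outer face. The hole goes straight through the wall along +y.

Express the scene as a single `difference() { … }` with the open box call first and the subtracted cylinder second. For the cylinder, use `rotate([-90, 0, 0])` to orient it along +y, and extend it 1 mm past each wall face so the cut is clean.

difference() {
  open_box();
  translate([73, -1, 126]) rotate([-90, 0, 0]) cylinder(h = 10, r = 24);
}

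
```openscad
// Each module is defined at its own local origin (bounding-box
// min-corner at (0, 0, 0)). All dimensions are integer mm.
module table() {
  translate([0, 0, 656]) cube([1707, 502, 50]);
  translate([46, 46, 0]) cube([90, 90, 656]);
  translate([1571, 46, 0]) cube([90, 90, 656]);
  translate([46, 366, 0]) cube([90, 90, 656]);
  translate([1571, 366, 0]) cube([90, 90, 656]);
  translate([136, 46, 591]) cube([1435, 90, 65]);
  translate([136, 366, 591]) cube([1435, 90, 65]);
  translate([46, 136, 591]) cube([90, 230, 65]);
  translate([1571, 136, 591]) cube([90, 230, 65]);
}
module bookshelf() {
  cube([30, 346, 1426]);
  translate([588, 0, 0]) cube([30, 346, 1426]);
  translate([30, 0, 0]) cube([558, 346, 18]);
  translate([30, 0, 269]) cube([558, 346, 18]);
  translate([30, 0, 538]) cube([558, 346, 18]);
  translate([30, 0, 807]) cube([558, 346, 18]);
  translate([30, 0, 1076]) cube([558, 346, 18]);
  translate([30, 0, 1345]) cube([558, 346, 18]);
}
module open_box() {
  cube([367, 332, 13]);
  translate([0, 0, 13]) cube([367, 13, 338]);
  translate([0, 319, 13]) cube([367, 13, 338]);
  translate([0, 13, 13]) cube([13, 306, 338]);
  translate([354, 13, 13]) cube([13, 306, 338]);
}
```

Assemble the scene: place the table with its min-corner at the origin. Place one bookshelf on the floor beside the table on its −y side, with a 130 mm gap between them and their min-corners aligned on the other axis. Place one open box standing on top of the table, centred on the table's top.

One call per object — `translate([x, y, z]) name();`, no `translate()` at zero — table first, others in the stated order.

table();
translate([0, -476, 0]) bookshelf();
translate([670, 85, 706]) open_box();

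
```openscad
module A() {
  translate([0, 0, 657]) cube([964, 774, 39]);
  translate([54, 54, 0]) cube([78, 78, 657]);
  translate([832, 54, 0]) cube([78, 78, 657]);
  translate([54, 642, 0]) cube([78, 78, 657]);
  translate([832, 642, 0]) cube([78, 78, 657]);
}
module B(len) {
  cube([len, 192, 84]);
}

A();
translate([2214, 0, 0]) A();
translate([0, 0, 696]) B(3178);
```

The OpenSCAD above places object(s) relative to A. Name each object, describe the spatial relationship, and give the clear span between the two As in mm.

A is a table. B is a beam. A beam spans the tops of two tables. The clear span between the two tables is 1250 mm.

Second table starts at x = 2214; first ends at x = 964; clear span = 2214 − 964 = 1250 mm.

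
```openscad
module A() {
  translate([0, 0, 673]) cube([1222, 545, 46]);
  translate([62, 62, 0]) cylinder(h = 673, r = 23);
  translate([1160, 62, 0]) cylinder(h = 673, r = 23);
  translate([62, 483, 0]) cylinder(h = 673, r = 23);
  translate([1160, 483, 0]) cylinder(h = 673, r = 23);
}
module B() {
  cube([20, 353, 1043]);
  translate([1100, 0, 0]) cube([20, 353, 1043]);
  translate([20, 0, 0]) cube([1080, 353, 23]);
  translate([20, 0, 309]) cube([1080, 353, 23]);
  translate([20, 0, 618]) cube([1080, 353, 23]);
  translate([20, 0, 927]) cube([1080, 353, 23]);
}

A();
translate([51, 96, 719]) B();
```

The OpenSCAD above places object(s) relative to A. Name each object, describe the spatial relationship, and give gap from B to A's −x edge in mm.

The bookshelf's min-x is at 51; the table's min-x is 0; gap = 51 mm.

A is a table. B is a bookshelf. The bookshelf is on top of the table, centred. The gap from the bookshelf to the table's −x edge is 51 mm.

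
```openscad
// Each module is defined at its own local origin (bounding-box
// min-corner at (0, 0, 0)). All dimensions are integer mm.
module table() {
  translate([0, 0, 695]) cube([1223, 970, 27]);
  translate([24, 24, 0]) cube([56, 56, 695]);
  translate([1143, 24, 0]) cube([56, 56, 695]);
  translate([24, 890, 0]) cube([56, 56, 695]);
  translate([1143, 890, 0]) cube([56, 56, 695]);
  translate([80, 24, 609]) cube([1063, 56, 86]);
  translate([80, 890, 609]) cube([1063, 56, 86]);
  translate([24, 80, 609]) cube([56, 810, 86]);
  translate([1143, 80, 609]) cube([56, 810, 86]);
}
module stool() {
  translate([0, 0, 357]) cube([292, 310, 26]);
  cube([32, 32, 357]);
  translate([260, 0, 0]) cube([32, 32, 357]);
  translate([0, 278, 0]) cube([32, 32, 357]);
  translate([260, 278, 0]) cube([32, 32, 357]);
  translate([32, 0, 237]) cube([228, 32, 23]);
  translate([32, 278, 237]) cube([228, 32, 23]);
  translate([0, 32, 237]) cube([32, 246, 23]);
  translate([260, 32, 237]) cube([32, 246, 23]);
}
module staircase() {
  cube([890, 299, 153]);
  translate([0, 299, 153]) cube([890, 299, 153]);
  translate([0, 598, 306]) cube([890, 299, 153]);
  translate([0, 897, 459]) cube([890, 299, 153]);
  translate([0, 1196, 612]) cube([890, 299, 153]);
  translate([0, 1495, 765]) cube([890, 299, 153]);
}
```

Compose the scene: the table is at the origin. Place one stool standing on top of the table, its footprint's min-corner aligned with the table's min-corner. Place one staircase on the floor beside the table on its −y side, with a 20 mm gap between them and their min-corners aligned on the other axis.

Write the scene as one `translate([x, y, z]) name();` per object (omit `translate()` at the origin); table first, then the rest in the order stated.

table();
translate([0, 0, 722]) stool();
translate([0, -1814, 0]) staircase();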